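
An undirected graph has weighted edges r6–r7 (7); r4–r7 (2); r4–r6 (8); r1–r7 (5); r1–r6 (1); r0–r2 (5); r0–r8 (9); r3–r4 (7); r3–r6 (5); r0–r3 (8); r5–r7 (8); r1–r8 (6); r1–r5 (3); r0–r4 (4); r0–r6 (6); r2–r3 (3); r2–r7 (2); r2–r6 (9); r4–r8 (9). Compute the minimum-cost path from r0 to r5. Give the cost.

Some routes from r0 to r5:
r0 -> r4 -> r7 -> r1 -> r5: 4 + 2 + 5 + 3 = 14
r0 -> r6 -> r1 -> r5: 6 + 1 + 3 = 10
r0 -> r4 -> r7 -> r5: 4 + 2 + 8 = 14
The minimum is 10.

10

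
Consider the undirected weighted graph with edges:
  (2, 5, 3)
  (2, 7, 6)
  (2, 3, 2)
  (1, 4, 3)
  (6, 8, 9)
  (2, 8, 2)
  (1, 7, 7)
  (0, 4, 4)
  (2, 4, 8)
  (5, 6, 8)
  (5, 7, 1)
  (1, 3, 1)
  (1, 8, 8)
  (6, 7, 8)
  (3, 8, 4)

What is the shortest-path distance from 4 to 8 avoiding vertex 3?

A few of the 4→8 routes:
4→1→7→5→2→8: 3 + 7 + 1 + 3 + 2 = 16
4→1→8: 3 + 8 = 11
4→2→8: 8 + 2 = 10
Shortest: 10.

10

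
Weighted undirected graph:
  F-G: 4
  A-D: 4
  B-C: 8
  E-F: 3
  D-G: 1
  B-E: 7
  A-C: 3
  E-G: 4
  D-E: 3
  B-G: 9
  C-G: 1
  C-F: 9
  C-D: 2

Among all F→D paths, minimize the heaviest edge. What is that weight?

Some routes from F to D:
F-E-G-C-A-D: max(3, 4, 1, 3, 4) = 4
F-E-G-D: max(3, 4, 1) = 4
F-E-D: max(3, 3) = 3
F-G-C-D: max(4, 1, 2) = 4
F-E-G-C-D: max(3, 4, 1, 2) = 4
F-G-C-A-D: max(4, 1, 3, 4) = 4
Smallest bottleneck: 3.

3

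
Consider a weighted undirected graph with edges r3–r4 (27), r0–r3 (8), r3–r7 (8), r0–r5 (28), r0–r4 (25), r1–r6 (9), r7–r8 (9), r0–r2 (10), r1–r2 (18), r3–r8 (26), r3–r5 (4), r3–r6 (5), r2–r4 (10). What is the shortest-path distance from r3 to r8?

Candidate routes:
r3→r7→r8: 8 + 9 = 17
r3→r8: 26
Shortest: 17.

17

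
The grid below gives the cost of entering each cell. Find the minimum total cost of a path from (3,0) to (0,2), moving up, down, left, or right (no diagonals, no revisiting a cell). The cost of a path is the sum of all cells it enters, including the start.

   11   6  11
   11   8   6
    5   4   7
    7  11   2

Take r3c0 → r2c0 → r2c1 → r2c2 → r1c2 → r0c2 for a total of 7 + 5 + 4 + 7 + 6 + 11 = 40.

40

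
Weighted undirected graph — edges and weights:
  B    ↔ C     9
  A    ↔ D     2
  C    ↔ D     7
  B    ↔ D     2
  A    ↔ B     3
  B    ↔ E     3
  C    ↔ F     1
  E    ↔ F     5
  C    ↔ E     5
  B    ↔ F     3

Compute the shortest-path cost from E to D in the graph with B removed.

Paths from E to D avoiding B:
E → C → D: 5 + 7 = 12
E → F → C → D: 5 + 1 + 7 = 13
Best route has total 12.

12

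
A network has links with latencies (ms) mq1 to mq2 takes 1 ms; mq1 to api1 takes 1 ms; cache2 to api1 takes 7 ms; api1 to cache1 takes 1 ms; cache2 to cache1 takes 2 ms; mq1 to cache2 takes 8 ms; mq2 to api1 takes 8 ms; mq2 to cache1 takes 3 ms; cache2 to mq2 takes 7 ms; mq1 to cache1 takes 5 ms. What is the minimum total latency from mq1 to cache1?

Checking several routes:
mq1 → cache1: 5
mq1 → mq2 → cache1: 1 + 3 = 4
mq1 → mq2 → cache2 → cache1: 1 + 7 + 2 = 10
mq1 → api1 → cache1: 1 + 1 = 2
The minimum is 2 ms.

2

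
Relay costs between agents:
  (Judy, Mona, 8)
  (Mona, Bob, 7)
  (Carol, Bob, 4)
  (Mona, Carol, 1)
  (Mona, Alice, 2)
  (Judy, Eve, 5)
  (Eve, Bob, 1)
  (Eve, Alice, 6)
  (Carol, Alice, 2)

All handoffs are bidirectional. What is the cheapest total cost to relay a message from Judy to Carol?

Comparing a few candidate routes:
Judy→Mona→Alice→Carol: 8 + 2 + 2 = 12
Judy→Mona→Carol: 8 + 1 = 9
Judy→Eve→Bob→Carol: 5 + 1 + 4 = 10
Shortest: 9.

9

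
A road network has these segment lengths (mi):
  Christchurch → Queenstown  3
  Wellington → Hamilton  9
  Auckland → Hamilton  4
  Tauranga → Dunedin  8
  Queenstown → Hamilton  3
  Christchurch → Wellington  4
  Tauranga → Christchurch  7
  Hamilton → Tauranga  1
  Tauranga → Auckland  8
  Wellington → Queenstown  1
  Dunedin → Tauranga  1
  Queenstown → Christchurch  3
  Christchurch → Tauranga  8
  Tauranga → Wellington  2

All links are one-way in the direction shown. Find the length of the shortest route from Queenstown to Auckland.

12

Routes from Queenstown to Auckland:
Queenstown → Christchurch → Tauranga → Auckland: 3 + 8 + 8 = 19
Queenstown → Hamilton → Tauranga → Auckland: 3 + 1 + 8 = 12
Queenstown → Christchurch → Wellington → Hamilton → Tauranga → Auckland: 3 + 4 + 9 + 1 + 8 = 25
Best route has total 12 mi.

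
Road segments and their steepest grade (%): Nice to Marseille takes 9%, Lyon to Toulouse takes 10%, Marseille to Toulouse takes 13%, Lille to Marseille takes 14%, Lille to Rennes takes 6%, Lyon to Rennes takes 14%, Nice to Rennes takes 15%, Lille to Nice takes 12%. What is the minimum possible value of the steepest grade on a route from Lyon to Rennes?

Some routes from Lyon to Rennes:
Lyon-Toulouse-Marseille-Lille-Rennes: max(10, 13, 14, 6) = 14
Lyon-Toulouse-Marseille-Nice-Lille-Rennes: max(10, 13, 9, 12, 6) = 13
Lyon-Rennes: max(14) = 14
Best route has worst link 13%.

13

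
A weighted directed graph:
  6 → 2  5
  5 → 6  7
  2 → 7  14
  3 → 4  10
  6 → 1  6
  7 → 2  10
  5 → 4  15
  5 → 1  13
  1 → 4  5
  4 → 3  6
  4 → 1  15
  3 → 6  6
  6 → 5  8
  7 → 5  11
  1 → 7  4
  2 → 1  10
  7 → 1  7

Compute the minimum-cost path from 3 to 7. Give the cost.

16

Some routes from 3 to 7:
3 → 6 → 2 → 7: 6 + 5 + 14 = 25
3 → 6 → 1 → 7: 6 + 6 + 4 = 16
3 → 4 → 1 → 7: 10 + 15 + 4 = 29
3 → 6 → 2 → 1 → 7: 6 + 5 + 10 + 4 = 25
Shortest: 16.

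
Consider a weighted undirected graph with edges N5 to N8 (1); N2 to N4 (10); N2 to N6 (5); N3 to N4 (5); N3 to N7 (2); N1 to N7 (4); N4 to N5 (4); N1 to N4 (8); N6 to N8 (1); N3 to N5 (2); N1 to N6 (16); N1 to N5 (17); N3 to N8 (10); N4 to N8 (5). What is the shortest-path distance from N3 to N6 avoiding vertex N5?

Some routes from N3 to N6 avoiding N5:
N3 -> N4 -> N8 -> N6: 5 + 5 + 1 = 11
N3 -> N7 -> N1 -> N6: 2 + 4 + 16 = 22
N3 -> N8 -> N6: 10 + 1 = 11
N3 -> N7 -> N1 -> N4 -> N8 -> N6: 2 + 4 + 8 + 5 + 1 = 20
N3 -> N4 -> N2 -> N6: 5 + 10 + 5 = 20
The minimum is 11.

11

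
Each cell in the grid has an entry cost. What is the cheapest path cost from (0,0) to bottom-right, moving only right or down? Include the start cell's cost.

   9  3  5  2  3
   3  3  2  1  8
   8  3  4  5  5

Cheapest: (0,0) → (0,1) → (1,1) → (1,2) → (1,3) → (2,3) → (2,4)
  9 + 3 + 3 + 2 + 1 + 5 + 5 = 28
For comparison, the top-then-right route costs 35.

28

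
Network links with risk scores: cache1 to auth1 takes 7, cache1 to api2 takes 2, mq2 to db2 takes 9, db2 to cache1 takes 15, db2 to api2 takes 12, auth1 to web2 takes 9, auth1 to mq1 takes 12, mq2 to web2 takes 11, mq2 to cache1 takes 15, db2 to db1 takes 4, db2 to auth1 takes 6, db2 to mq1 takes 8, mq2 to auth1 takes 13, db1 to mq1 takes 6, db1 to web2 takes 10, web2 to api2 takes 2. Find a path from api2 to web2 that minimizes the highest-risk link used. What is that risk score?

2

Comparing a few candidate routes:
api2-cache1-auth1-db2-db1-web2: max(2, 7, 6, 4, 10) = 10
api2-cache1-auth1-db2-mq2-web2: max(2, 7, 6, 9, 11) = 11
api2-cache1-auth1-db2-mq1-db1-web2: max(2, 7, 6, 8, 6, 10) = 10
api2-cache1-auth1-web2: max(2, 7, 9) = 9
api2-web2: max(2) = 2
api2-cache1-auth1-mq1-db1-db2-mq2-web2: max(2, 7, 12, 6, 4, 9, 11) = 12
The minimum achievable maximum is 2.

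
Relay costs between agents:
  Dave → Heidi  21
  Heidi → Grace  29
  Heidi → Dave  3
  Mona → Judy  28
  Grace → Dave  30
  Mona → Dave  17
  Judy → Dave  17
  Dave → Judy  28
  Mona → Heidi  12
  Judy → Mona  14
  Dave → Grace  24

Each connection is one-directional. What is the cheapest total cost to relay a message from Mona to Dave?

Some routes from Mona to Dave:
Mona -> Dave: 17
Mona -> Heidi -> Dave: 12 + 3 = 15
Mona -> Judy -> Dave: 28 + 17 = 45
Shortest: 15.

15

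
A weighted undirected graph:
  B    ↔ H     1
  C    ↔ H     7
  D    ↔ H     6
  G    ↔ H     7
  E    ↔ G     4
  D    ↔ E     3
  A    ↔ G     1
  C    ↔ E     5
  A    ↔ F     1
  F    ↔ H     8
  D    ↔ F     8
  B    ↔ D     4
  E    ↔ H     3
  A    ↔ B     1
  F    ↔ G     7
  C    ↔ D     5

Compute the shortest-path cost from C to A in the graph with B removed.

10

Comparing a few candidate routes:
C - D - F - A: 5 + 8 + 1 = 14
C - E - G - A: 5 + 4 + 1 = 10
C - D - E - G - A: 5 + 3 + 4 + 1 = 13
Shortest: 10.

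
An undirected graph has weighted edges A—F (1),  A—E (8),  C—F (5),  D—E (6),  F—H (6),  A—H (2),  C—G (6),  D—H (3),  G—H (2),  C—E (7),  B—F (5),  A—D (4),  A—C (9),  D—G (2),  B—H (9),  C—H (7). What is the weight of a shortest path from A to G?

Some routes from A to G:
A - H - D - G: 2 + 3 + 2 = 7
A - D - G: 4 + 2 = 6
A - F - H - G: 1 + 6 + 2 = 9
A - D - H - G: 4 + 3 + 2 = 9
A - H - G: 2 + 2 = 4
Shortest: 4.

4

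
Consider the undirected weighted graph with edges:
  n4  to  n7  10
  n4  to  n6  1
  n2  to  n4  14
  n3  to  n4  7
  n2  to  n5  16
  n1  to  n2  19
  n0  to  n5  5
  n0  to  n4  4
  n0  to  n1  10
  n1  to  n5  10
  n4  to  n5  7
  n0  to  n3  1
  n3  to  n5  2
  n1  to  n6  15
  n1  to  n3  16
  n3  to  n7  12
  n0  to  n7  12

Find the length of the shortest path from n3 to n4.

A few of the n3→n4 routes:
n3 - n0 - n4: 1 + 4 = 5
n3 - n5 - n4: 2 + 7 = 9
n3 - n4: 7
The minimum is 5.

5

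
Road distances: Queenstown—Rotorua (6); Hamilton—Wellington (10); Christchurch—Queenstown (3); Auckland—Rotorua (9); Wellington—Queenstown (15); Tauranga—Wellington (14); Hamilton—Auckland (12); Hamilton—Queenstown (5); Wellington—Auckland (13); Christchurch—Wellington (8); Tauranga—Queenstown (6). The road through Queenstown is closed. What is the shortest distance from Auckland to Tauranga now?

27

Routes from Auckland to Tauranga avoiding Queenstown:
Auckland -> Wellington -> Tauranga: 13 + 14 = 27
Auckland -> Hamilton -> Wellington -> Tauranga: 12 + 10 + 14 = 36
Shortest: 27.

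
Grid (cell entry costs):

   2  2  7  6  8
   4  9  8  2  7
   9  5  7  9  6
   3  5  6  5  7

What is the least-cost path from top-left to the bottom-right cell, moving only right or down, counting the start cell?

Best path: (0,0) -> (0,1) -> (0,2) -> (0,3) -> (1,3) -> (1,4) -> (2,4) -> (3,4)
Cost: 2 + 2 + 7 + 6 + 2 + 7 + 6 + 7 = 39
(Top row then right column would cost 45.)

39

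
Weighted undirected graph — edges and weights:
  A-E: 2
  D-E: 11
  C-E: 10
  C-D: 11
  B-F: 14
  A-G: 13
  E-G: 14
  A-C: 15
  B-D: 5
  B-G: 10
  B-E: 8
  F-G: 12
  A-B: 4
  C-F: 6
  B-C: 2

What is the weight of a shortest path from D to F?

13

Some routes from D to F:
D→B→C→F: 5 + 2 + 6 = 13
D→C→F: 11 + 6 = 17
D→B→F: 5 + 14 = 19
The minimum is 13.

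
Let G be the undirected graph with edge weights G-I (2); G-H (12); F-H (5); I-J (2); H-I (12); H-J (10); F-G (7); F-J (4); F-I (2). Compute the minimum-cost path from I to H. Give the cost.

Checking several routes:
I-J-H: 2 + 10 = 12
I-F-H: 2 + 5 = 7
I-J-F-H: 2 + 4 + 5 = 11
I-H: 12
Best route has total 7.

7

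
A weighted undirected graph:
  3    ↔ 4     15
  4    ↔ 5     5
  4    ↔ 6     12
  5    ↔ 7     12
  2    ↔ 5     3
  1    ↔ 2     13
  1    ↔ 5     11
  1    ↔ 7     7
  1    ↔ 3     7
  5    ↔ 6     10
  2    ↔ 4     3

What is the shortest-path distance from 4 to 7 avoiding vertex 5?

23

Candidate routes:
4 - 3 - 1 - 7: 15 + 7 + 7 = 29
4 - 2 - 1 - 7: 3 + 13 + 7 = 23
The minimum is 23.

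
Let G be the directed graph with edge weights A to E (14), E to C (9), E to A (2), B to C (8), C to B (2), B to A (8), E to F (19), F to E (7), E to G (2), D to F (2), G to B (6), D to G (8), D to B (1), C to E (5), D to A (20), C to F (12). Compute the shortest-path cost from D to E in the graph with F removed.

14

Routes from D to E avoiding F:
D→A→E: 20 + 14 = 34
D→G→B→A→E: 8 + 6 + 8 + 14 = 36
D→G→B→C→E: 8 + 6 + 8 + 5 = 27
D→B→A→E: 1 + 8 + 14 = 23
D→B→C→E: 1 + 8 + 5 = 14
Best route has total 14.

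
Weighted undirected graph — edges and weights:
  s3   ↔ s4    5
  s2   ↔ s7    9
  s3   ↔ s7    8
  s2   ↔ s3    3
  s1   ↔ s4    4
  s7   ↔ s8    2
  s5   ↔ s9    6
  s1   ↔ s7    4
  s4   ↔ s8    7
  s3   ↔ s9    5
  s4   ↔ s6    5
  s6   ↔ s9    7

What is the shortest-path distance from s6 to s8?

Checking several routes:
s6→s4→s1→s7→s8: 5 + 4 + 4 + 2 = 15
s6→s4→s3→s7→s8: 5 + 5 + 8 + 2 = 20
s6→s9→s3→s7→s8: 7 + 5 + 8 + 2 = 22
s6→s9→s3→s4→s8: 7 + 5 + 5 + 7 = 24
s6→s4→s8: 5 + 7 = 12
Shortest: 12.

12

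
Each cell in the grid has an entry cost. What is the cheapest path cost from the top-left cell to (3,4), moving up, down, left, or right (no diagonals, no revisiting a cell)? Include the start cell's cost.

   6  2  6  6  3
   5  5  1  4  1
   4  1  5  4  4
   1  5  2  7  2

25

Take (0,0) -> (0,1) -> (1,1) -> (1,2) -> (1,3) -> (1,4) -> (2,4) -> (3,4) for a total of 6 + 2 + 5 + 1 + 4 + 1 + 4 + 2 = 25.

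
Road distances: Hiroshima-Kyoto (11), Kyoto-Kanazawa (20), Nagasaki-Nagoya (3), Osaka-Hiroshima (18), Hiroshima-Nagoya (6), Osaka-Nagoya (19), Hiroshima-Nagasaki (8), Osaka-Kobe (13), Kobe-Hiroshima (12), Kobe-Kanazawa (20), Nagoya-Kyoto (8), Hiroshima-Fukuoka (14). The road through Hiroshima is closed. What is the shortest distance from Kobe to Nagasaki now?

35

Paths from Kobe to Nagasaki avoiding Hiroshima:
Kobe-Osaka-Nagoya-Nagasaki: 13 + 19 + 3 = 35
Kobe-Kanazawa-Kyoto-Nagoya-Nagasaki: 20 + 20 + 8 + 3 = 51
Best route has total 35.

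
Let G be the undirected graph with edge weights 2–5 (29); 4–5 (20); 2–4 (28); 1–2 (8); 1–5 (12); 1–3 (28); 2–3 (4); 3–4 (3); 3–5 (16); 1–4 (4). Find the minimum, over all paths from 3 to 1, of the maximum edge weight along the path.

4

Checking several routes:
3 -> 4 -> 1: max(3, 4) = 4
3 -> 5 -> 1: max(16, 12) = 16
3 -> 2 -> 1: max(4, 8) = 8
The minimum achievable maximum is 4.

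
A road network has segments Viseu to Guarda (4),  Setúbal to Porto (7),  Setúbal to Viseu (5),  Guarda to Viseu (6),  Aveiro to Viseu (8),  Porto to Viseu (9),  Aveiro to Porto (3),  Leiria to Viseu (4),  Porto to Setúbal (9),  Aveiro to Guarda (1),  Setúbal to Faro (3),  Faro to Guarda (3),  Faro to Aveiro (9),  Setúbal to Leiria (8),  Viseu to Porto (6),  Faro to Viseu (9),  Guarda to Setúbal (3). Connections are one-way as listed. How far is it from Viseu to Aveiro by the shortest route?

Candidate routes:
Viseu→Porto→Setúbal→Faro→Aveiro: 6 + 9 + 3 + 9 = 27
Viseu→Guarda→Setúbal→Faro→Aveiro: 4 + 3 + 3 + 9 = 19
Shortest: 19 km.

19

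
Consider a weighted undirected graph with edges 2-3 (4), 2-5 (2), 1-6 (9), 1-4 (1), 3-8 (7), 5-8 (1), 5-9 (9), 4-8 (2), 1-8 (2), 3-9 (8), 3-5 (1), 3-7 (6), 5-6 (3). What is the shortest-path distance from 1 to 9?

Checking several routes:
1 → 4 → 8 → 5 → 9: 1 + 2 + 1 + 9 = 13
1 → 4 → 8 → 5 → 3 → 9: 1 + 2 + 1 + 1 + 8 = 13
1 → 8 → 5 → 3 → 9: 2 + 1 + 1 + 8 = 12
1 → 8 → 5 → 9: 2 + 1 + 9 = 12
Best route has total 12.

12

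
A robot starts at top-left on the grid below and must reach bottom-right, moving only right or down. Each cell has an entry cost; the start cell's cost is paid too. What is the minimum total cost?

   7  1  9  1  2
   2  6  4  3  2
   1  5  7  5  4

Cheapest: r0c0 r0c1 r0c2 r0c3 r0c4 r1c4 r2c4
  7 + 1 + 9 + 1 + 2 + 2 + 4 = 26

26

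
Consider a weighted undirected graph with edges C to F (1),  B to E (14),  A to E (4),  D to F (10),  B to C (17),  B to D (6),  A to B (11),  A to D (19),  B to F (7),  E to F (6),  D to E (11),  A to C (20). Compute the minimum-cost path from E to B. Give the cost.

13

Some routes from E to B:
E→F→B: 6 + 7 = 13
E→A→B: 4 + 11 = 15
E→D→B: 11 + 6 = 17
E→B: 14
Shortest: 13.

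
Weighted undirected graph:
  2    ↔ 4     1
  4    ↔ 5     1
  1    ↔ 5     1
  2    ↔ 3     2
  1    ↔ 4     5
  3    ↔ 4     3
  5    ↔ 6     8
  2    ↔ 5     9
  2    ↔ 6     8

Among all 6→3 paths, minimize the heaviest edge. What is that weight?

8

Some routes from 6 to 3:
6 - 2 - 4 - 3: max(8, 1, 3) = 8
6 - 2 - 3: max(8, 2) = 8
6 - 5 - 4 - 2 - 3: max(8, 1, 1, 2) = 8
The minimum achievable maximum is 8.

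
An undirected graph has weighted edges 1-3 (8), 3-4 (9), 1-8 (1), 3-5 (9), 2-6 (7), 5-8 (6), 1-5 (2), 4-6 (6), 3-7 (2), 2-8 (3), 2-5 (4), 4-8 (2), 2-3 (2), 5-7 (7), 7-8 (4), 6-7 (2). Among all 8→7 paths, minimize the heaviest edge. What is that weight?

3

Some routes from 8 to 7:
8-4-6-7: max(2, 6, 2) = 6
8-7: max(4) = 4
8-2-3-7: max(3, 2, 2) = 3
8-1-5-2-3-7: max(1, 2, 4, 2, 2) = 4
Best route has worst link 3.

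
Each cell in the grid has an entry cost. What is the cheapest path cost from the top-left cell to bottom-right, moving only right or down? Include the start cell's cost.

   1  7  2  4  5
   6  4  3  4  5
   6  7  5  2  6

One optimal route is r0c0 → r0c1 → r0c2 → r1c2 → r1c3 → r2c3 → r2c4.
Its cost is 1 + 7 + 2 + 3 + 4 + 2 + 6 = 25.
(Top row then right column would cost 30.)

25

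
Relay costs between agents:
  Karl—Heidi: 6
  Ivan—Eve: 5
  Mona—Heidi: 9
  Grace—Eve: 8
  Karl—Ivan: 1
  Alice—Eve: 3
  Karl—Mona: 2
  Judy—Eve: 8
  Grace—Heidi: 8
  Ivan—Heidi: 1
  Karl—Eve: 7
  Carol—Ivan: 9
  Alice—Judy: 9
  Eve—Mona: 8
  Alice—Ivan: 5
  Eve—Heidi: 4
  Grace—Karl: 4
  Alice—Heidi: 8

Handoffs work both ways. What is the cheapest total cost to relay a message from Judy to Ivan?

13

A few of the Judy→Ivan routes:
Judy-Alice-Ivan: 9 + 5 = 14
Judy-Eve-Heidi-Ivan: 8 + 4 + 1 = 13
Judy-Eve-Ivan: 8 + 5 = 13
The minimum is 13.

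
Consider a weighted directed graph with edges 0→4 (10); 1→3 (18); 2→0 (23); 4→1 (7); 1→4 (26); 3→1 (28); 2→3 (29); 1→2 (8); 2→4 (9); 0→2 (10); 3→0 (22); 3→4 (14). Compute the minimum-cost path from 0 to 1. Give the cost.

17

Paths from 0 to 1:
0-2-3-1: 10 + 29 + 28 = 67
0-4-1: 10 + 7 = 17
0-2-3-4-1: 10 + 29 + 14 + 7 = 60
0-2-4-1: 10 + 9 + 7 = 26
Shortest: 17.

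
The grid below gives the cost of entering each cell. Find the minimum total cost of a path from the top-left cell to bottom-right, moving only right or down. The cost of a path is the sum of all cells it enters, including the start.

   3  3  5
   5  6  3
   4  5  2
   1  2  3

One optimal route is r0c0→r1c0→r2c0→r3c0→r3c1→r3c2.
Its cost is 3 + 5 + 4 + 1 + 2 + 3 = 18.
For comparison, the top-then-right route costs 19.

18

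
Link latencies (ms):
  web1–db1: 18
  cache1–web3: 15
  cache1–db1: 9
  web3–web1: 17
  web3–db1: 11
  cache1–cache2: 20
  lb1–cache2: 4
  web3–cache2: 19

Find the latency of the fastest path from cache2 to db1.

A few of the cache2→db1 routes:
cache2→web3→db1: 19 + 11 = 30
cache2→cache1→db1: 20 + 9 = 29
cache2→web3→cache1→db1: 19 + 15 + 9 = 43
Shortest: 29 ms.

29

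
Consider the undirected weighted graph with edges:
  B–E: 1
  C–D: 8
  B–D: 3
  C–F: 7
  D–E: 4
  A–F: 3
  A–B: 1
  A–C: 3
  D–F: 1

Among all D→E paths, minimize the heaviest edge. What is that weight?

A few of the D→E routes:
D - B - E: max(3, 1) = 3
D - E: max(4) = 4
D - C - F - A - B - E: max(8, 7, 3, 1, 1) = 8
D - F - C - A - B - E: max(1, 7, 3, 1, 1) = 7
D - F - A - B - E: max(1, 3, 1, 1) = 3
Best route has worst link 3.

3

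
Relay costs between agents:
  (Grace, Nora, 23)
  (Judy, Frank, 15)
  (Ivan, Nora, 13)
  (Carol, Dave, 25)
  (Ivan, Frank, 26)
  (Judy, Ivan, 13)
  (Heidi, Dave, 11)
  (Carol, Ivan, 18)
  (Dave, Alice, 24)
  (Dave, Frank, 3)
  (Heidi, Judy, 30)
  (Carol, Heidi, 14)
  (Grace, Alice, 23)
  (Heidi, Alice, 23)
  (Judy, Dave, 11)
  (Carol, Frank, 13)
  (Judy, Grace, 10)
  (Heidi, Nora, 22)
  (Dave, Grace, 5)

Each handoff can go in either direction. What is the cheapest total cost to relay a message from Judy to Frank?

14

Checking several routes:
Judy -> Dave -> Frank: 11 + 3 = 14
Judy -> Ivan -> Carol -> Frank: 13 + 18 + 13 = 44
Judy -> Ivan -> Frank: 13 + 26 = 39
Judy -> Grace -> Dave -> Frank: 10 + 5 + 3 = 18
Judy -> Frank: 15
Judy -> Heidi -> Dave -> Frank: 30 + 11 + 3 = 44
Best route has total 14.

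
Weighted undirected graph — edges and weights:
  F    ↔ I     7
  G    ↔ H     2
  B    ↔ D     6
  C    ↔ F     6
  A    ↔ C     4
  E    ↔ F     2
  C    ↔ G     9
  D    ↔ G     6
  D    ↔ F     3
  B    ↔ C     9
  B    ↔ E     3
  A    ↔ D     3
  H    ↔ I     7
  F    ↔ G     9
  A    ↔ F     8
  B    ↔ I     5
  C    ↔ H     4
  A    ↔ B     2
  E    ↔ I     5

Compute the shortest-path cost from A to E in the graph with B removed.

8

Checking several routes:
A -> D -> F -> I -> E: 3 + 3 + 7 + 5 = 18
A -> C -> H -> I -> E: 4 + 4 + 7 + 5 = 20
A -> D -> F -> E: 3 + 3 + 2 = 8
A -> C -> F -> E: 4 + 6 + 2 = 12
A -> F -> E: 8 + 2 = 10
Shortest: 8.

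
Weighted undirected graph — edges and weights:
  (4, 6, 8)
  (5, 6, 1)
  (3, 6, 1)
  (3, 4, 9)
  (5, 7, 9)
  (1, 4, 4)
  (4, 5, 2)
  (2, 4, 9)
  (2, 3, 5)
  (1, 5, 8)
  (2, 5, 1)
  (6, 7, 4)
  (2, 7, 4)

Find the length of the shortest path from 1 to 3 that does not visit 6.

12

A few of the 1→3 routes:
1 - 5 - 2 - 3: 8 + 1 + 5 = 14
1 - 5 - 4 - 3: 8 + 2 + 9 = 19
1 - 4 - 3: 4 + 9 = 13
1 - 4 - 2 - 3: 4 + 9 + 5 = 18
1 - 4 - 5 - 2 - 3: 4 + 2 + 1 + 5 = 12
Shortest: 12.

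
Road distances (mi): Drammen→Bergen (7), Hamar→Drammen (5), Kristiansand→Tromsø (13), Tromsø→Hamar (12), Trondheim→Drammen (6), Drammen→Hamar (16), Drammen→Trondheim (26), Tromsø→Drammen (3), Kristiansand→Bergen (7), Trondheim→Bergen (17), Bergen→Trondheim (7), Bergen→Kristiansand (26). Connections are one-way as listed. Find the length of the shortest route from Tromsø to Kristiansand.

36

Candidate routes:
Tromsø→Drammen→Trondheim→Bergen→Kristiansand: 3 + 26 + 17 + 26 = 72
Tromsø→Hamar→Drammen→Trondheim→Bergen→Kristiansand: 12 + 5 + 26 + 17 + 26 = 86
Tromsø→Hamar→Drammen→Bergen→Kristiansand: 12 + 5 + 7 + 26 = 50
Tromsø→Drammen→Bergen→Kristiansand: 3 + 7 + 26 = 36
Shortest: 36 mi.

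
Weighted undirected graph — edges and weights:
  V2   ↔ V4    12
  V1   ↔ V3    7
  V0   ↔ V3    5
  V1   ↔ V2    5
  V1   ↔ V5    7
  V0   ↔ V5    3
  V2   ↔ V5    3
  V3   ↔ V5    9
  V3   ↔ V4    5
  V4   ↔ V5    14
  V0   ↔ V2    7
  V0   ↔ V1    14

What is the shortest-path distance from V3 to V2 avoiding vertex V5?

Routes from V3 to V2 avoiding V5:
V3-V4-V2: 5 + 12 = 17
V3-V0-V2: 5 + 7 = 12
V3-V0-V1-V2: 5 + 14 + 5 = 24
V3-V1-V2: 7 + 5 = 12
V3-V1-V0-V2: 7 + 14 + 7 = 28
The minimum is 12.

12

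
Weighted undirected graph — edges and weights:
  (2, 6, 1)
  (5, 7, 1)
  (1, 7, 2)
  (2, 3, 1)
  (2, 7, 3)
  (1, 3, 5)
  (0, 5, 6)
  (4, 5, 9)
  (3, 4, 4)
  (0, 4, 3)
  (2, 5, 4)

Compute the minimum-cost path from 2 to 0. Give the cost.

8

Comparing a few candidate routes:
2→7→5→0: 3 + 1 + 6 = 10
2→5→0: 4 + 6 = 10
2→3→1→7→5→0: 1 + 5 + 2 + 1 + 6 = 15
2→5→4→0: 4 + 9 + 3 = 16
2→3→4→0: 1 + 4 + 3 = 8
2→7→5→4→0: 3 + 1 + 9 + 3 = 16
The minimum is 8.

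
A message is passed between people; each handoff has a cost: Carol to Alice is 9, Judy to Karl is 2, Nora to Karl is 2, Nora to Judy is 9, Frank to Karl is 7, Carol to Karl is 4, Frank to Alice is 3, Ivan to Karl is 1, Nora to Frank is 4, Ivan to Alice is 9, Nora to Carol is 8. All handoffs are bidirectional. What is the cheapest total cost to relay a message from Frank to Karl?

A few of the Frank→Karl routes:
Frank -> Alice -> Carol -> Karl: 3 + 9 + 4 = 16
Frank -> Karl: 7
Frank -> Nora -> Judy -> Karl: 4 + 9 + 2 = 15
Frank -> Alice -> Ivan -> Karl: 3 + 9 + 1 = 13
Frank -> Nora -> Karl: 4 + 2 = 6
Frank -> Nora -> Carol -> Karl: 4 + 8 + 4 = 16
Shortest: 6.

6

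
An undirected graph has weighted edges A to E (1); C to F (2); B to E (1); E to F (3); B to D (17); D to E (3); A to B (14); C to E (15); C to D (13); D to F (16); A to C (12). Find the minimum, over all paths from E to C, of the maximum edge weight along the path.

3

Checking several routes:
E -> D -> C: max(3, 13) = 13
E -> F -> C: max(3, 2) = 3
E -> A -> C: max(1, 12) = 12
E -> B -> A -> C: max(1, 14, 12) = 14
E -> C: max(15) = 15
Smallest bottleneck: 3.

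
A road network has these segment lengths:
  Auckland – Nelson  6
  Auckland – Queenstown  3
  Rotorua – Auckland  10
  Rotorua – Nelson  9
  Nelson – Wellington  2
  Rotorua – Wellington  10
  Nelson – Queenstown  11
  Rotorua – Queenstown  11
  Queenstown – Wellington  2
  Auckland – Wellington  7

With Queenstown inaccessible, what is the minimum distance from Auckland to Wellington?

Paths from Auckland to Wellington avoiding Queenstown:
Auckland → Rotorua → Nelson → Wellington: 10 + 9 + 2 = 21
Auckland → Nelson → Rotorua → Wellington: 6 + 9 + 10 = 25
Auckland → Rotorua → Wellington: 10 + 10 = 20
Auckland → Nelson → Wellington: 6 + 2 = 8
Auckland → Wellington: 7
The minimum is 7.

7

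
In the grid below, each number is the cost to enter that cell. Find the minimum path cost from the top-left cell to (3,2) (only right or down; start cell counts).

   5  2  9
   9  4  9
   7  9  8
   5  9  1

Cheapest: (0,0) -> (0,1) -> (1,1) -> (1,2) -> (2,2) -> (3,2)
  5 + 2 + 4 + 9 + 8 + 1 = 29

29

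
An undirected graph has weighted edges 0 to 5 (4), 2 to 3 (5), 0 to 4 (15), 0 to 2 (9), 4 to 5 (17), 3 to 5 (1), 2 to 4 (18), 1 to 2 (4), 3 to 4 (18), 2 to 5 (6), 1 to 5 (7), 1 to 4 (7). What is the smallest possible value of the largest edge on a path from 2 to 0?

Some routes from 2 to 0:
2-1-5-0: max(4, 7, 4) = 7
2-3-5-0: max(5, 1, 4) = 5
2-5-1-4-0: max(6, 7, 7, 15) = 15
2-0: max(9) = 9
2-5-0: max(6, 4) = 6
2-1-4-0: max(4, 7, 15) = 15
Best route has worst link 5.

5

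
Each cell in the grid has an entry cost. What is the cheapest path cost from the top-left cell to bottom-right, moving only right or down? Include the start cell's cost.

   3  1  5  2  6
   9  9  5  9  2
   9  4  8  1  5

Cheapest: r0c0 -> r0c1 -> r0c2 -> r0c3 -> r0c4 -> r1c4 -> r2c4
  3 + 1 + 5 + 2 + 6 + 2 + 5 = 24

24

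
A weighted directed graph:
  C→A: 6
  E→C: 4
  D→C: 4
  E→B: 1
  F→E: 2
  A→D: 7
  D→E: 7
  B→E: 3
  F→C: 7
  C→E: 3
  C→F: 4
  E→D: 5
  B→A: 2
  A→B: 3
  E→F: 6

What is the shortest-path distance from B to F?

A few of the B→F routes:
B → A → D → C → F: 2 + 7 + 4 + 4 = 17
B → E → C → F: 3 + 4 + 4 = 11
B → E → F: 3 + 6 = 9
B → E → D → C → F: 3 + 5 + 4 + 4 = 16
The minimum is 9.

9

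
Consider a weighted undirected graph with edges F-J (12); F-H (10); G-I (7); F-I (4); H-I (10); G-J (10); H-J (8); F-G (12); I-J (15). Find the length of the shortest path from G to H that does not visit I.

Comparing a few candidate routes:
G → J → F → H: 10 + 12 + 10 = 32
G → J → H: 10 + 8 = 18
G → F → H: 12 + 10 = 22
Best route has total 18.

18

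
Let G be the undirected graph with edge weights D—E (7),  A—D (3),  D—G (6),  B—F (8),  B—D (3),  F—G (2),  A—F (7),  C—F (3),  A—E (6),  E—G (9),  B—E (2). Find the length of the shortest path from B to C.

Some routes from B to C:
B-D-A-F-C: 3 + 3 + 7 + 3 = 16
B-D-G-F-C: 3 + 6 + 2 + 3 = 14
B-F-C: 8 + 3 = 11
B-E-G-F-C: 2 + 9 + 2 + 3 = 16
Best route has total 11.

11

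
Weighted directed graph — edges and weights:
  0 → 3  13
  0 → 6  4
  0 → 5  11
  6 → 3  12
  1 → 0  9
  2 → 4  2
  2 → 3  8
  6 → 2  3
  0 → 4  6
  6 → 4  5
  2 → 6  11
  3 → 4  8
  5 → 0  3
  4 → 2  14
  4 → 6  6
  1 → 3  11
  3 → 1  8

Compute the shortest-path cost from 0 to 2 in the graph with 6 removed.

20

Paths from 0 to 2 avoiding 6:
0 - 3 - 4 - 2: 13 + 8 + 14 = 35
0 - 4 - 2: 6 + 14 = 20
Shortest: 20.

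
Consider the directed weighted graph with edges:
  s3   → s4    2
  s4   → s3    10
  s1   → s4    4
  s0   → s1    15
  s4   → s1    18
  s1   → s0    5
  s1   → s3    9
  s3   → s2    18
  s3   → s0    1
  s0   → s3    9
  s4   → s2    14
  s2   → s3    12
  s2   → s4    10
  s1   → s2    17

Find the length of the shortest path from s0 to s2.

Comparing a few candidate routes:
s0 → s1 → s3 → s4 → s2: 15 + 9 + 2 + 14 = 40
s0 → s3 → s2: 9 + 18 = 27
s0 → s3 → s4 → s2: 9 + 2 + 14 = 25
s0 → s1 → s2: 15 + 17 = 32
s0 → s1 → s4 → s2: 15 + 4 + 14 = 33
The minimum is 25.

25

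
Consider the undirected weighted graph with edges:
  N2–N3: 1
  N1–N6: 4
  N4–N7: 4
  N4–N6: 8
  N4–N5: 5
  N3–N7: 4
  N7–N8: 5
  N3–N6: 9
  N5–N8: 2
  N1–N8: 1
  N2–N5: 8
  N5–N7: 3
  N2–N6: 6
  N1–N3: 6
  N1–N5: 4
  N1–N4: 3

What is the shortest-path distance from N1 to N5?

3

Checking several routes:
N1 → N5: 4
N1 → N4 → N5: 3 + 5 = 8
N1 → N8 → N5: 1 + 2 = 3
The minimum is 3.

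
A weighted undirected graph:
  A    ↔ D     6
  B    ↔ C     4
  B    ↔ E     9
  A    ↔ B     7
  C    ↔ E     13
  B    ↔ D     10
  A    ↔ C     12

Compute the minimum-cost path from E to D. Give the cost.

19

Comparing a few candidate routes:
E → B → A → D: 9 + 7 + 6 = 22
E → B → D: 9 + 10 = 19
E → C → B → A → D: 13 + 4 + 7 + 6 = 30
E → B → C → A → D: 9 + 4 + 12 + 6 = 31
E → C → B → D: 13 + 4 + 10 = 27
E → C → A → D: 13 + 12 + 6 = 31
Shortest: 19.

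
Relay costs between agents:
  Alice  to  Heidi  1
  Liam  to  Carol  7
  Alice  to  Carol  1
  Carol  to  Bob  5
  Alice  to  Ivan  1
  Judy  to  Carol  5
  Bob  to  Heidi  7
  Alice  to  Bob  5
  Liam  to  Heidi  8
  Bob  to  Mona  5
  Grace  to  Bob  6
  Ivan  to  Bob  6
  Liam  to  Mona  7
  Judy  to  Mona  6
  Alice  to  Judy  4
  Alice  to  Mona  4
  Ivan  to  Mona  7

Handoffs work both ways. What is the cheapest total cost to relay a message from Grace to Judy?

15

Some routes from Grace to Judy:
Grace → Bob → Carol → Alice → Judy: 6 + 5 + 1 + 4 = 16
Grace → Bob → Carol → Judy: 6 + 5 + 5 = 16
Grace → Bob → Alice → Judy: 6 + 5 + 4 = 15
Shortest: 15.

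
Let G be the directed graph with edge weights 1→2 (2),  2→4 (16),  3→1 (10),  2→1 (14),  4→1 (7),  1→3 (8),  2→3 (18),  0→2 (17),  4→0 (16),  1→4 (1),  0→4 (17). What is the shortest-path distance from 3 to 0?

Candidate routes:
3 -> 1 -> 2 -> 4 -> 0: 10 + 2 + 16 + 16 = 44
3 -> 1 -> 4 -> 0: 10 + 1 + 16 = 27
Best route has total 27.

27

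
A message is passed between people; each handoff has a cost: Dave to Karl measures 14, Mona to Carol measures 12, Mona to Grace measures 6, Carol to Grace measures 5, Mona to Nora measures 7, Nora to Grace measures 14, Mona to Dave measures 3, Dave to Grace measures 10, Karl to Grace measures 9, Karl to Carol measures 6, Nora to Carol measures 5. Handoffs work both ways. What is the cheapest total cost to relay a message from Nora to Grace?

10

Checking several routes:
Nora - Mona - Dave - Grace: 7 + 3 + 10 = 20
Nora - Mona - Grace: 7 + 6 = 13
Nora - Grace: 14
Nora - Carol - Grace: 5 + 5 = 10
Best route has total 10.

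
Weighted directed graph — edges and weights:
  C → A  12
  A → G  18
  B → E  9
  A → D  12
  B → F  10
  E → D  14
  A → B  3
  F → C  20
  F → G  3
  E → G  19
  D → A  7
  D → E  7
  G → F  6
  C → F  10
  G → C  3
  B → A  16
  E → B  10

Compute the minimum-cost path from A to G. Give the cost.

Comparing a few candidate routes:
A -> B -> F -> G: 3 + 10 + 3 = 16
A -> B -> E -> G: 3 + 9 + 19 = 31
A -> G: 18
The minimum is 16.

16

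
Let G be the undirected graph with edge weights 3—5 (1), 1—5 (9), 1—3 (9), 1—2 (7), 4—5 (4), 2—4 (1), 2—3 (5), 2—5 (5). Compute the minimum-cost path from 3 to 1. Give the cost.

Comparing a few candidate routes:
3 → 2 → 5 → 1: 5 + 5 + 9 = 19
3 → 5 → 2 → 1: 1 + 5 + 7 = 13
3 → 5 → 4 → 2 → 1: 1 + 4 + 1 + 7 = 13
3 → 5 → 1: 1 + 9 = 10
3 → 2 → 1: 5 + 7 = 12
3 → 1: 9
Shortest: 9.

9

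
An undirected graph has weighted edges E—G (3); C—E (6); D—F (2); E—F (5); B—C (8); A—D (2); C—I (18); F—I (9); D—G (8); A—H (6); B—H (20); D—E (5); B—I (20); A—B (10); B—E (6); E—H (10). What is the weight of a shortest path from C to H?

Checking several routes:
C→E→D→A→H: 6 + 5 + 2 + 6 = 19
C→E→H: 6 + 10 = 16
C→E→F→D→A→H: 6 + 5 + 2 + 2 + 6 = 21
Shortest: 16.

16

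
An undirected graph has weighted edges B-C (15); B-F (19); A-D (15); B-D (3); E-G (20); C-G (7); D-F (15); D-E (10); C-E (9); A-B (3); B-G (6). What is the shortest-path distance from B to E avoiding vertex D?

Routes from B to E avoiding D:
B -> C -> E: 15 + 9 = 24
B -> G -> C -> E: 6 + 7 + 9 = 22
B -> C -> G -> E: 15 + 7 + 20 = 42
B -> G -> E: 6 + 20 = 26
Best route has total 22.

22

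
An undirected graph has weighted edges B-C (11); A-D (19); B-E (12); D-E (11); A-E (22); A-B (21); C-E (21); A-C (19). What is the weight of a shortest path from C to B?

Checking several routes:
C→A→D→E→B: 19 + 19 + 11 + 12 = 61
C→A→E→B: 19 + 22 + 12 = 53
C→A→B: 19 + 21 = 40
C→E→B: 21 + 12 = 33
C→B: 11
The minimum is 11.

11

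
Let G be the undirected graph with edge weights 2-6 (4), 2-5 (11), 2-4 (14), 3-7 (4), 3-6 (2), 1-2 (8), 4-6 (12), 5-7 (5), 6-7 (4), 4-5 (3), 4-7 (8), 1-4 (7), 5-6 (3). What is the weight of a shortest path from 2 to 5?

A few of the 2→5 routes:
2-6-7-5: 4 + 4 + 5 = 13
2-6-5: 4 + 3 = 7
2-5: 11
The minimum is 7.

7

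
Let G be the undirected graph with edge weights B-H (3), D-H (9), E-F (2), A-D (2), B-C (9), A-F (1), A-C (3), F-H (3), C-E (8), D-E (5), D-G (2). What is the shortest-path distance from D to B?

9

A few of the D→B routes:
D→A→F→H→B: 2 + 1 + 3 + 3 = 9
D→E→F→A→C→B: 5 + 2 + 1 + 3 + 9 = 20
D→E→F→H→B: 5 + 2 + 3 + 3 = 13
D→H→B: 9 + 3 = 12
D→A→C→B: 2 + 3 + 9 = 14
The minimum is 9.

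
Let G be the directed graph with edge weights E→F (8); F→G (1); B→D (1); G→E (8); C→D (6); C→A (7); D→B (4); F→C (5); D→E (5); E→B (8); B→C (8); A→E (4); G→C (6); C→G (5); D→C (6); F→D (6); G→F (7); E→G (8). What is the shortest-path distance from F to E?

Checking several routes:
F -> C -> A -> E: 5 + 7 + 4 = 16
F -> G -> E: 1 + 8 = 9
F -> D -> E: 6 + 5 = 11
The minimum is 9.

9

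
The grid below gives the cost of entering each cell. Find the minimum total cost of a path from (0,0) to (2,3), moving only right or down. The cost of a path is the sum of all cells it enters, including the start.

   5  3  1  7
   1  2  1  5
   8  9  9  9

23

Path [0,0] -> [1,0] -> [1,1] -> [1,2] -> [1,3] -> [2,3]: 5 + 1 + 2 + 1 + 5 + 9 = 23.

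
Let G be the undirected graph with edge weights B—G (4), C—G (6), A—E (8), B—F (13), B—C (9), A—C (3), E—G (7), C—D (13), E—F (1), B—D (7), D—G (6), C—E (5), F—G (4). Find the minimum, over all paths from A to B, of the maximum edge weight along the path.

Checking several routes:
A - C - E - G - B: max(3, 5, 7, 4) = 7
A - C - E - F - G - B: max(3, 5, 1, 4, 4) = 5
A - C - G - B: max(3, 6, 4) = 6
A - C - E - G - D - B: max(3, 5, 7, 6, 7) = 7
A - C - G - D - B: max(3, 6, 6, 7) = 7
A - C - E - F - G - D - B: max(3, 5, 1, 4, 6, 7) = 7
Smallest bottleneck: 5.

5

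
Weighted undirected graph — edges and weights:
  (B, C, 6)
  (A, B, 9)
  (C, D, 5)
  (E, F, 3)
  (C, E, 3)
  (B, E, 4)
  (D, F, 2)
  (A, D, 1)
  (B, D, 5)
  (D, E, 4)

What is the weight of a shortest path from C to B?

A few of the C→B routes:
C - E - B: 3 + 4 = 7
C - B: 6
C - D - B: 5 + 5 = 10
Best route has total 6.

6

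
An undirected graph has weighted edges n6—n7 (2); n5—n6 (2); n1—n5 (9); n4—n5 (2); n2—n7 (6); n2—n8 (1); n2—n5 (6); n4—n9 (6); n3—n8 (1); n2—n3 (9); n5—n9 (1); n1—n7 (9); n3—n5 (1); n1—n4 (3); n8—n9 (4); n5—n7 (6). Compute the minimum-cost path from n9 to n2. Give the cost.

Checking several routes:
n9-n5-n3-n2: 1 + 1 + 9 = 11
n9-n5-n3-n8-n2: 1 + 1 + 1 + 1 = 4
n9-n5-n2: 1 + 6 = 7
n9-n8-n2: 4 + 1 = 5
Best route has total 4.

4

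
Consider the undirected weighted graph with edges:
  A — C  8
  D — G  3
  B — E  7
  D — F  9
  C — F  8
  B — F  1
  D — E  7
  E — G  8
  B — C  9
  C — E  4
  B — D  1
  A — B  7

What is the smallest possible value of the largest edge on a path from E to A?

A few of the E→A routes:
E→D→B→A: max(7, 1, 7) = 7
E→D→B→F→C→A: max(7, 1, 1, 8, 8) = 8
E→B→A: max(7, 7) = 7
E→B→F→C→A: max(7, 1, 8, 8) = 8
E→G→D→B→A: max(8, 3, 1, 7) = 8
E→G→D→B→F→C→A: max(8, 3, 1, 1, 8, 8) = 8
The minimum achievable maximum is 7.

7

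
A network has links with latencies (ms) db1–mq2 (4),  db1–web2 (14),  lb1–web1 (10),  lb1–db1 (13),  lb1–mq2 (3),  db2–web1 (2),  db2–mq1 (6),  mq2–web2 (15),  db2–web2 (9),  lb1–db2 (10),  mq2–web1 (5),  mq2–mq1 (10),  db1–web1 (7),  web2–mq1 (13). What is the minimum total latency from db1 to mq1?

Checking several routes:
db1 -> web1 -> db2 -> mq1: 7 + 2 + 6 = 15
db1 -> mq2 -> web1 -> db2 -> mq1: 4 + 5 + 2 + 6 = 17
db1 -> web1 -> mq2 -> mq1: 7 + 5 + 10 = 22
db1 -> mq2 -> lb1 -> db2 -> mq1: 4 + 3 + 10 + 6 = 23
db1 -> mq2 -> mq1: 4 + 10 = 14
Best route has total 14 ms.

14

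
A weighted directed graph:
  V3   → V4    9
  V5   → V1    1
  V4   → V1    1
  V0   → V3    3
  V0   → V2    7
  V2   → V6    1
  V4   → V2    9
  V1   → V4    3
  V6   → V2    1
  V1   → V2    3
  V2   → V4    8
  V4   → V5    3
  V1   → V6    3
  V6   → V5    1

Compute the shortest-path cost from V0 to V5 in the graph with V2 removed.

Candidate routes:
V0 - V3 - V4 - V5: 3 + 9 + 3 = 15
V0 - V3 - V4 - V1 - V6 - V5: 3 + 9 + 1 + 3 + 1 = 17
Best route has total 15.

15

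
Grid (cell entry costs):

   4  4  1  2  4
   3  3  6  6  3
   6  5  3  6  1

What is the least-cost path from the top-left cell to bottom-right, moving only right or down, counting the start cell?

Cheapest: r0c0 r0c1 r0c2 r0c3 r0c4 r1c4 r2c4
  4 + 4 + 1 + 2 + 4 + 3 + 1 = 19

19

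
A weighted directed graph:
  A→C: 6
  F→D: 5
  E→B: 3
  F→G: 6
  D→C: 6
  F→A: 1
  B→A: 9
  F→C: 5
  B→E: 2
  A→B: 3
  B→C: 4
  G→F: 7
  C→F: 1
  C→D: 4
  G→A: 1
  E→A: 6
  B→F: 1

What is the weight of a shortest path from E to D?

9

Some routes from E to D:
E → B → F → C → D: 3 + 1 + 5 + 4 = 13
E → B → F → A → C → D: 3 + 1 + 1 + 6 + 4 = 15
E → B → F → D: 3 + 1 + 5 = 9
E → B → C → D: 3 + 4 + 4 = 11
E → B → C → F → D: 3 + 4 + 1 + 5 = 13
E → A → B → F → D: 6 + 3 + 1 + 5 = 15
The minimum is 9.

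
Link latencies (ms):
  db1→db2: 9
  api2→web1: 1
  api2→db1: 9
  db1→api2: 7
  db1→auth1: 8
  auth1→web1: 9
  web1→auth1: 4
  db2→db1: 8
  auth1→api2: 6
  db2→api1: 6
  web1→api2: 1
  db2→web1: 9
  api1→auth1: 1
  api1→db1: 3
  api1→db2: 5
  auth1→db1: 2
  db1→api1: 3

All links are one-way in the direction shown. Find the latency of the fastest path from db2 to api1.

Comparing a few candidate routes:
db2 -> api1: 6
db2 -> db1 -> api1: 8 + 3 = 11
db2 -> web1 -> auth1 -> db1 -> api1: 9 + 4 + 2 + 3 = 18
db2 -> web1 -> api2 -> db1 -> api1: 9 + 1 + 9 + 3 = 22
Best route has total 6 ms.

6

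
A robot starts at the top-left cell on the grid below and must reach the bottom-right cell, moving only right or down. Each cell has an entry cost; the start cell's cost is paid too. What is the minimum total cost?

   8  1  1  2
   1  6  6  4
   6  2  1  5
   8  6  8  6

27

Take (0,0) → (0,1) → (0,2) → (0,3) → (1,3) → (2,3) → (3,3) for a total of 8 + 1 + 1 + 2 + 4 + 5 + 6 = 27.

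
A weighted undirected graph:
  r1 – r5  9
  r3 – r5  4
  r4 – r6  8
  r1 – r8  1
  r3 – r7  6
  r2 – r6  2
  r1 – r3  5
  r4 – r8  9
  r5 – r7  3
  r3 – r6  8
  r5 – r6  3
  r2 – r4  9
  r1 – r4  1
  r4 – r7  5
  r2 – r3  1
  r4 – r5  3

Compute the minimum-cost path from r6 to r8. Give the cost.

A few of the r6→r8 routes:
r6 → r2 → r4 → r1 → r8: 2 + 9 + 1 + 1 = 13
r6 → r2 → r3 → r1 → r8: 2 + 1 + 5 + 1 = 9
r6 → r2 → r3 → r5 → r4 → r1 → r8: 2 + 1 + 4 + 3 + 1 + 1 = 12
r6 → r5 → r4 → r1 → r8: 3 + 3 + 1 + 1 = 8
r6 → r4 → r1 → r8: 8 + 1 + 1 = 10
r6 → r5 → r3 → r1 → r8: 3 + 4 + 5 + 1 = 13
Best route has total 8.

8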